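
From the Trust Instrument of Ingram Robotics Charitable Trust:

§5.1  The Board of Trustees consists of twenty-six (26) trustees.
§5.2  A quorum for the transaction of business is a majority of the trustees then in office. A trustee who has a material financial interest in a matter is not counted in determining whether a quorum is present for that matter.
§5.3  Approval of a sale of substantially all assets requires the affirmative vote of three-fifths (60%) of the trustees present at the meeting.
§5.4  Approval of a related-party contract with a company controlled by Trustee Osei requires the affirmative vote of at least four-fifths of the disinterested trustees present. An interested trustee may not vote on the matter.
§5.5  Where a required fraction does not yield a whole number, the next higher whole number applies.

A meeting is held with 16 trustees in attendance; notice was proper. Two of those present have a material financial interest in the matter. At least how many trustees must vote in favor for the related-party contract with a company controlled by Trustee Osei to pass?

12

The related-party contract with a company controlled by Trustee Osei requires four-fifths of the disinterested trustees present (16 − 2 = 14).
4/5 of 14 = 11.20, rounded up to 12.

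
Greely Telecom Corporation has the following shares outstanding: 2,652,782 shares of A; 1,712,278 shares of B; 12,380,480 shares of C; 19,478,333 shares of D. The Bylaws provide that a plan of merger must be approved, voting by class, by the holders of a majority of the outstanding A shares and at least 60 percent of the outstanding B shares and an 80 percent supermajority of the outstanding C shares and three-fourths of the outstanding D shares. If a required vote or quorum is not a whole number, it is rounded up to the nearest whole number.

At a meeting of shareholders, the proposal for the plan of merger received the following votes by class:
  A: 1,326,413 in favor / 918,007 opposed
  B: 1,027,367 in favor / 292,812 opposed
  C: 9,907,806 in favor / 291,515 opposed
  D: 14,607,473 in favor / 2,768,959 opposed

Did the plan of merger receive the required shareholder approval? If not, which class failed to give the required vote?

A: a majority of 2652782 is 1326392; 1,326,392 required, 1,326,413 in favor — approved.
B: 3/5 of 1712278 = 1027366.80, rounded up to 1027367; 1,027,367 required, 1,027,367 in favor — approved.
C: 4/5 of 12380480 = 9904384; 9,904,384 required, 9,907,806 in favor — approved.
D: 3/4 of 19478333 = 14608749.75, rounded up to 14608750; 14,608,750 required, 14,607,473 in favor — not approved.

Not approved — the D shares did not give the required vote.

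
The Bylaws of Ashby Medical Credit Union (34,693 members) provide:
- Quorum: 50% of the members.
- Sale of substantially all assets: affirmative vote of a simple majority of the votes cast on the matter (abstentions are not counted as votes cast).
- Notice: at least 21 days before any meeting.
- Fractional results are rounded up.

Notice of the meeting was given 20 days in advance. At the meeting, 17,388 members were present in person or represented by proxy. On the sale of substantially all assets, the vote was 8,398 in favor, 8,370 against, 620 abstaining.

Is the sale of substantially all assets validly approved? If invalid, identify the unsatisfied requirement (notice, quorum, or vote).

Notice: 20 days given; 21 required. Not satisfied.
Quorum: 50% of 34,693 = 17,346.50, rounded up to 17,347; 17,388 present. Satisfied.
Vote: requires a majority of the votes cast (17,388 − 620 abstaining = 16,768); a majority of 16768 is 8385, so 8,385 needed; 8,398 in favor. Satisfied.

Invalid — notice requirement not satisfied.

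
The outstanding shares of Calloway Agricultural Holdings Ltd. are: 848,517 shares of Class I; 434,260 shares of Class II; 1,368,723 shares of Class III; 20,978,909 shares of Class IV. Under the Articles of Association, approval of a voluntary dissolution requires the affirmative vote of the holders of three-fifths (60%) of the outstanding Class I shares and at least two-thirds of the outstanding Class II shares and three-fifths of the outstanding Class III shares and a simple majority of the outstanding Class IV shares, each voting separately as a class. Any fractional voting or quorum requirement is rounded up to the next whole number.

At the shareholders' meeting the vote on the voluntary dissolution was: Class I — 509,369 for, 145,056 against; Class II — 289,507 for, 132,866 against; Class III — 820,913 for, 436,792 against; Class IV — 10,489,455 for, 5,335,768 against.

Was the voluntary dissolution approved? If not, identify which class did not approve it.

Not approved — the Class III shares did not give the required vote.

Class I: 3/5 of 848517 = 509110.20, rounded up to 509111; 509,111 required, 509,369 in favor — approved.
Class II: 2/3 of 434260 = 289506.67, rounded up to 289507; 289,507 required, 289,507 in favor — approved.
Class III: 3/5 of 1368723 = 821233.80, rounded up to 821234; 821,234 required, 820,913 in favor — not approved.
Class IV: a majority of 20978909 is 10489455; 10,489,455 required, 10,489,455 in favor — approved.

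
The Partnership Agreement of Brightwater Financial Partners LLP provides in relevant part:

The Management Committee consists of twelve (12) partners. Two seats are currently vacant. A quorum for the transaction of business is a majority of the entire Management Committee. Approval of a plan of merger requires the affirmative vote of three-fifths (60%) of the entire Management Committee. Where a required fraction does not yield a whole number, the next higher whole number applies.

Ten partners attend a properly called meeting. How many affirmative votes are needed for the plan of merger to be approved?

The plan of merger requires three-fifths of the entire Management Committee (12).
3/5 of 12 = 7.20, rounded up to 8.

8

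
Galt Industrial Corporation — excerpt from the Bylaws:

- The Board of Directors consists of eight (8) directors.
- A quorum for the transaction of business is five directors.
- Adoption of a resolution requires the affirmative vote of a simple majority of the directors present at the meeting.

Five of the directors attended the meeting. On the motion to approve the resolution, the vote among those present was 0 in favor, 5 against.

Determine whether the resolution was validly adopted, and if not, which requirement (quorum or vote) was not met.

Quorum: 5 present; quorum is 5. Satisfied.
Vote: the resolution requires a majority of the directors present (5). A majority of 5 is 3, so 3 affirmative votes are needed; 0 voted in favor. Not satisfied.

Invalid — vote requirement not satisfied.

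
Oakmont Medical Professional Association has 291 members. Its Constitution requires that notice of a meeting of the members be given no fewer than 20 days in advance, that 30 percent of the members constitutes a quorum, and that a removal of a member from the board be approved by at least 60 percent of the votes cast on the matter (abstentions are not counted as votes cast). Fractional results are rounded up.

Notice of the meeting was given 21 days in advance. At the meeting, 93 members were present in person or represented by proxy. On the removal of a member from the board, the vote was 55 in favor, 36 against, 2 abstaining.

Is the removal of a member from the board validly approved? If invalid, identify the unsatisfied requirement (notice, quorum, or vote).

Notice: 21 days given; 20 required. Satisfied.
Quorum: 30% of 291 = 87.30, rounded up to 88; 93 present. Satisfied.
Vote: requires three-fifths of the votes cast (93 − 2 abstaining = 91); 3/5 of 91 = 54.60, rounded up to 55, so 55 needed; 55 in favor. Satisfied.

Valid — all requirements satisfied.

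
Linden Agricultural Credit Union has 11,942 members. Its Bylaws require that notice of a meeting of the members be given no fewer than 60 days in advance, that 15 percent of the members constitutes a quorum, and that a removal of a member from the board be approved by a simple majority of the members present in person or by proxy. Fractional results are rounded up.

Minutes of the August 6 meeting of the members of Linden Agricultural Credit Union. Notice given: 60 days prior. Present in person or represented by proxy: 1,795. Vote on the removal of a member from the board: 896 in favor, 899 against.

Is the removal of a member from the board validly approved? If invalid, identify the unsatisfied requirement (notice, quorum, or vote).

Invalid — vote requirement not satisfied.

Notice: 60 days given; 60 required. Satisfied.
Quorum: 15% of 11,942 = 1,791.30, rounded up to 1,792; 1,795 present. Satisfied.
Vote: requires a majority of those present (1,795); a majority of 1795 is 898, so 898 needed; 896 in favor. Not satisfied.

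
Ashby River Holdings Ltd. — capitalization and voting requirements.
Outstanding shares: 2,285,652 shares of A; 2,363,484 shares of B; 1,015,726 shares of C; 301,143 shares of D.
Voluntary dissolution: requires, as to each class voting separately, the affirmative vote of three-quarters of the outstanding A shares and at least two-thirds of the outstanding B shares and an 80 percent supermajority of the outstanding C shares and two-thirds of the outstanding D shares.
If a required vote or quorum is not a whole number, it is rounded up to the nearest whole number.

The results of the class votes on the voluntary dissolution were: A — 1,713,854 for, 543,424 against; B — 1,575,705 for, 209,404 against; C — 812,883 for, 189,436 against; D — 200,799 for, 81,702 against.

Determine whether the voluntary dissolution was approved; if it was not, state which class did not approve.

A: 3/4 of 2285652 = 1714239; 1,714,239 required, 1,713,854 in favor — not approved.
B: 2/3 of 2363484 = 1575656; 1,575,656 required, 1,575,705 in favor — approved.
C: 4/5 of 1015726 = 812580.80, rounded up to 812581; 812,581 required, 812,883 in favor — approved.
D: 2/3 of 301143 = 200762; 200,762 required, 200,799 in favor — approved.

Not approved — the A shares did not give the required vote.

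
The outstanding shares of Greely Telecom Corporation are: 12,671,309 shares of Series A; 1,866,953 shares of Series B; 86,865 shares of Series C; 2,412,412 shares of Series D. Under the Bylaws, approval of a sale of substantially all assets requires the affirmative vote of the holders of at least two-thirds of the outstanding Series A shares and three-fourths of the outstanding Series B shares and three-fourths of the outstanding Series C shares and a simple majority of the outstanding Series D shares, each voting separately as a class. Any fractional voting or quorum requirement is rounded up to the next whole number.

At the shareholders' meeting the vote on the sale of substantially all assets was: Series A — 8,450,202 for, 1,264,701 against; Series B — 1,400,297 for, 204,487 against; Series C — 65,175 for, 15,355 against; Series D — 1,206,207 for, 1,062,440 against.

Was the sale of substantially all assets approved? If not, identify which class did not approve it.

Series A: 2/3 of 12671309 = 8447539.33, rounded up to 8447540; 8,447,540 required, 8,450,202 in favor — approved.
Series B: 3/4 of 1866953 = 1400214.75, rounded up to 1400215; 1,400,215 required, 1,400,297 in favor — approved.
Series C: 3/4 of 86865 = 65148.75, rounded up to 65149; 65,149 required, 65,175 in favor — approved.
Series D: a majority of 2412412 is 1206207; 1,206,207 required, 1,206,207 in favor — approved.

Approved — every class gave the required vote.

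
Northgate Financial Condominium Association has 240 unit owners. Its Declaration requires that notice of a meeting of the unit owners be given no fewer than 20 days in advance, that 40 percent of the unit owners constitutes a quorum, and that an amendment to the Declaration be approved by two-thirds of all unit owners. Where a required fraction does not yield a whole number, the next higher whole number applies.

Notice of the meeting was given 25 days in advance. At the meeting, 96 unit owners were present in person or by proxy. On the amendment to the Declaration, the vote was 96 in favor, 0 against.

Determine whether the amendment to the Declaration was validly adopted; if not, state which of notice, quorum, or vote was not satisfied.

Invalid — vote requirement not satisfied.

Notice: 25 days given; 20 required. Satisfied.
Quorum: 40% of 240 = 96; 96 present. Satisfied.
Vote: requires two-thirds of all unit owners (240); 2/3 of 240 = 160, so 160 needed; 96 in favor. Not satisfied.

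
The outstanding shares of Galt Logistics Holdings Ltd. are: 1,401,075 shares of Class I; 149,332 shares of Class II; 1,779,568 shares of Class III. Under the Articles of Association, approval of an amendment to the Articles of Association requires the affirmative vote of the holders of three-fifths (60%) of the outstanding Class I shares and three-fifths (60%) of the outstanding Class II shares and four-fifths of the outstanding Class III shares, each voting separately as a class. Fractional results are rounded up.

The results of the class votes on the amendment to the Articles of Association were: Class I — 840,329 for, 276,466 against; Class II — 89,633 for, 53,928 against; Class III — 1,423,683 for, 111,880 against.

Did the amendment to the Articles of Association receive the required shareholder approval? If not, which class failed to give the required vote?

Class I: 3/5 of 1401075 = 840645; 840,645 required, 840,329 in favor — not approved.
Class II: 3/5 of 149332 = 89599.20, rounded up to 89600; 89,600 required, 89,633 in favor — approved.
Class III: 4/5 of 1779568 = 1423654.40, rounded up to 1423655; 1,423,655 required, 1,423,683 in favor — approved.

Not approved — the Class I shares did not give the required vote.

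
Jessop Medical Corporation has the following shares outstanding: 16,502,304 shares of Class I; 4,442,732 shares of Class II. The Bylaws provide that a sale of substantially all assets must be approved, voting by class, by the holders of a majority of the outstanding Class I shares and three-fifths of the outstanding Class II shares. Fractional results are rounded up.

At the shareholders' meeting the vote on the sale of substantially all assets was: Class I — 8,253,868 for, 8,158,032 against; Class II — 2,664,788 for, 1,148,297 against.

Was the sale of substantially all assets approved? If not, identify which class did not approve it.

Not approved — the Class II shares did not give the required vote.

Class I: a majority of 16502304 is 8251153; 8,251,153 required, 8,253,868 in favor — approved.
Class II: 3/5 of 4442732 = 2665639.20, rounded up to 2665640; 2,665,640 required, 2,664,788 in favor — not approved.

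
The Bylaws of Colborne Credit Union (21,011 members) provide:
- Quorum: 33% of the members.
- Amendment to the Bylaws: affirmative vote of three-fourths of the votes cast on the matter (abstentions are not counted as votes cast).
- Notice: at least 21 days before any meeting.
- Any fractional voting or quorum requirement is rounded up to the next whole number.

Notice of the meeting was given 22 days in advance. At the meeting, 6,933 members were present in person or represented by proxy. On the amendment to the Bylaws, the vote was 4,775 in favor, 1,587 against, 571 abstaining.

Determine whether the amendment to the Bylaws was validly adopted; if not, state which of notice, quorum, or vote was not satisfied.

Invalid — quorum requirement not satisfied.

Notice: 22 days given; 21 required. Satisfied.
Quorum: 33% of 21,011 = 6,933.63, rounded up to 6,934; 6,933 present. Not satisfied.
Vote: requires three-fourths of the votes cast (6,933 − 571 abstaining = 6,362); 3/4 of 6362 = 4771.50, rounded up to 4772, so 4,772 needed; 4,775 in favor. Satisfied.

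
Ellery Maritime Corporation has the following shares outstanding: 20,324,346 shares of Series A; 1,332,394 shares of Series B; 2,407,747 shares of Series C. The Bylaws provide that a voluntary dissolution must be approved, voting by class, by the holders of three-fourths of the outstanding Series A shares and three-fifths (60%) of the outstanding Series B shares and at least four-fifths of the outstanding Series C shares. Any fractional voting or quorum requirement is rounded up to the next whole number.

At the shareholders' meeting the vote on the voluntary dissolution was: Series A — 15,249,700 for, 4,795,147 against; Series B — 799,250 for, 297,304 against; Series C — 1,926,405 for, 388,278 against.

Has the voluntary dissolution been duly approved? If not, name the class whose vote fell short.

Not approved — the Series B shares did not give the required vote.

Series A: 3/4 of 20324346 = 15243259.50, rounded up to 15243260; 15,243,260 required, 15,249,700 in favor — approved.
Series B: 3/5 of 1332394 = 799436.40, rounded up to 799437; 799,437 required, 799,250 in favor — not approved.
Series C: 4/5 of 2407747 = 1926197.60, rounded up to 1926198; 1,926,198 required, 1,926,405 in favor — approved.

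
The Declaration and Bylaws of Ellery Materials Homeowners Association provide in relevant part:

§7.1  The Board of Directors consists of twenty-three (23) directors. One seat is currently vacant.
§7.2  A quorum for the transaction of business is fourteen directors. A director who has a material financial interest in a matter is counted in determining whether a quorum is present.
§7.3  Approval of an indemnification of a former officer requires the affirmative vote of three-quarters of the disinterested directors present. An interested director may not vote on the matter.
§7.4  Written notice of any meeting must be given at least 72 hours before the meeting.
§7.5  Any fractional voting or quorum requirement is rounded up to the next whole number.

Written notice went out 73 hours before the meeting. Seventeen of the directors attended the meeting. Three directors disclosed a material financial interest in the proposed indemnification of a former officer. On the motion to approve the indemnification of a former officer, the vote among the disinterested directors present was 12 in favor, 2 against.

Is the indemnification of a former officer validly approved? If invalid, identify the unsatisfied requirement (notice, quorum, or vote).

Valid — all requirements satisfied.

Notice: 73 hours given; 72 required (73 ≥ 72). Satisfied.
Quorum: 17 present (interested directors count toward quorum); quorum is 14. Satisfied.
Vote: the indemnification of a former officer requires three-fourths of the disinterested directors present (17 − 3 = 14). 3/4 of 14 = 10.50, rounded up to 11, so 11 affirmative votes are needed; 12 voted in favor. Satisfied.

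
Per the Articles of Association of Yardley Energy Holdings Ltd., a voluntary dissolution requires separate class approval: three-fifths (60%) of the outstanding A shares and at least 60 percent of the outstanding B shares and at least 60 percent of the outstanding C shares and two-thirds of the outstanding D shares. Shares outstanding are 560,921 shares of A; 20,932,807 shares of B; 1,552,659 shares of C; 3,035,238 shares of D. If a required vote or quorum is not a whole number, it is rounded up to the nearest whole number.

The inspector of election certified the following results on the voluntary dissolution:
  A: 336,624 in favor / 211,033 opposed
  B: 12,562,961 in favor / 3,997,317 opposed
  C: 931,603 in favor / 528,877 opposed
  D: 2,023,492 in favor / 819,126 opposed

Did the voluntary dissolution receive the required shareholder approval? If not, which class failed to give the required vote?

Approved — every class gave the required vote.

A: 3/5 of 560921 = 336552.60, rounded up to 336553; 336,553 required, 336,624 in favor — approved.
B: 3/5 of 20932807 = 12559684.20, rounded up to 12559685; 12,559,685 required, 12,562,961 in favor — approved.
C: 3/5 of 1552659 = 931595.40, rounded up to 931596; 931,596 required, 931,603 in favor — approved.
D: 2/3 of 3035238 = 2023492; 2,023,492 required, 2,023,492 in favor — approved.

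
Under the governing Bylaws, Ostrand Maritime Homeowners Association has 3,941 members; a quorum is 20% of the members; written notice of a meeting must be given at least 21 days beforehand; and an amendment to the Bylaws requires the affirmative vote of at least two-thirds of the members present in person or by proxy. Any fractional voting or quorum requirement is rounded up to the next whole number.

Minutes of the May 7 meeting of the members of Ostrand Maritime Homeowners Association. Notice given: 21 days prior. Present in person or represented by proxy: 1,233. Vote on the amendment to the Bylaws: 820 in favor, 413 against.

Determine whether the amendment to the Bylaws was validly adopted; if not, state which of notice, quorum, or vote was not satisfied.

Notice: 21 days given; 21 required. Satisfied.
Quorum: 20% of 3,941 = 788.20, rounded up to 789; 1,233 present. Satisfied.
Vote: requires two-thirds of those present (1,233); 2/3 of 1233 = 822, so 822 needed; 820 in favor. Not satisfied.

Invalid — vote requirement not satisfied.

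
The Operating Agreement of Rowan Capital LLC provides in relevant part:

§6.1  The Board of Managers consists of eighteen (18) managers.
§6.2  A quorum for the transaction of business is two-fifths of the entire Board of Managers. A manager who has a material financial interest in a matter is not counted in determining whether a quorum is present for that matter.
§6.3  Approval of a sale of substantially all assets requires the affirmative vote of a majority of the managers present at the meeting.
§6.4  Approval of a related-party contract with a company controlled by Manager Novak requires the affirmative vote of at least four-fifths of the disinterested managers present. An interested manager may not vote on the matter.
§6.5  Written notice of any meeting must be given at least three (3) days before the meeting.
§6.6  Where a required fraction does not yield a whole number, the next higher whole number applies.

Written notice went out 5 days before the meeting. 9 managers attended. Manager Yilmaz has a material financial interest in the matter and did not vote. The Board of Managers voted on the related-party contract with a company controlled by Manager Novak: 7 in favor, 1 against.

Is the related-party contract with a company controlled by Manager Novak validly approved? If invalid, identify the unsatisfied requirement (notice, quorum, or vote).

Notice: 5 days given; 3 required (5 ≥ 3). Satisfied.
Quorum: 9 present, but the 1 interested manager does not count, leaving 8. Quorum is 8. Satisfied.
Vote: the related-party contract with a company controlled by Manager Novak requires four-fifths of the disinterested managers present (9 − 1 = 8). 4/5 of 8 = 6.40, rounded up to 7, so 7 affirmative votes are needed; 7 voted in favor. Satisfied.

Valid — all requirements satisfied.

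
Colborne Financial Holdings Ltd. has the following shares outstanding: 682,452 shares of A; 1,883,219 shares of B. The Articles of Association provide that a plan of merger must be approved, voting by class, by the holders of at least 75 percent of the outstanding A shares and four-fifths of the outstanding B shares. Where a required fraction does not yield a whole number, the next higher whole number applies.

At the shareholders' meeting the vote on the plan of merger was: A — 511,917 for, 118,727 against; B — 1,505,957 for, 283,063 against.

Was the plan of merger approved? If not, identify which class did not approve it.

Not approved — the B shares did not give the required vote.

A: 3/4 of 682452 = 511839; 511,839 required, 511,917 in favor — approved.
B: 4/5 of 1883219 = 1506575.20, rounded up to 1506576; 1,506,576 required, 1,505,957 in favor — not approved.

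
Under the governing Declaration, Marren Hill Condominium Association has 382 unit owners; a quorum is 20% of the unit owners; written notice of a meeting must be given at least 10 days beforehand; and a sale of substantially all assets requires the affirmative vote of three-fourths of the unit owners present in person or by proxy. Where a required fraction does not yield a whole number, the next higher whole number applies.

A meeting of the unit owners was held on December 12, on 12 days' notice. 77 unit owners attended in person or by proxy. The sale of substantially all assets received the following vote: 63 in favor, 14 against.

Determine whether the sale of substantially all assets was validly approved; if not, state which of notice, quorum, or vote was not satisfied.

Valid — all requirements satisfied.

Notice: 12 days given; 10 required. Satisfied.
Quorum: 20% of 382 = 76.40, rounded up to 77; 77 present. Satisfied.
Vote: requires three-fourths of those present (77); 3/4 of 77 = 57.75, rounded up to 58, so 58 needed; 63 in favor. Satisfied.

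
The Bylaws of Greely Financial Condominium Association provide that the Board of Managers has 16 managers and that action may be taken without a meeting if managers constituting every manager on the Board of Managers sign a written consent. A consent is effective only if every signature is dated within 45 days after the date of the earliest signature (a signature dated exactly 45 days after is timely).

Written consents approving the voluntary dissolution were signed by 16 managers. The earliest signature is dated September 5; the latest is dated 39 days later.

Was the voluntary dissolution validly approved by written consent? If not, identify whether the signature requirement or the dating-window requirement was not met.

Effective — both the signature and dating-window requirements are satisfied.

Signatures required: all of 16 — unanimous means all 16, so 16 needed; 16 signed. Sufficient.
Dating window: the latest signature is 39 days after the earliest; the limit is 45 days. Within the window.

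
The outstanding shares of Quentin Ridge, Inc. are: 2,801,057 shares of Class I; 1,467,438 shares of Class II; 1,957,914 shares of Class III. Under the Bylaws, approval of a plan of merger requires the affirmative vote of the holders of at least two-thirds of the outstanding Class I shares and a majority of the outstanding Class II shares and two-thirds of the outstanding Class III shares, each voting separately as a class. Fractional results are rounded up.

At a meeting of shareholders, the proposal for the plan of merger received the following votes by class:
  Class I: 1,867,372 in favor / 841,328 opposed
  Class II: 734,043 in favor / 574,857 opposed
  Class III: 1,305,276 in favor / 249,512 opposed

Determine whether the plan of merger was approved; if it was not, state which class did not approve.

Class I: 2/3 of 2801057 = 1867371.33, rounded up to 1867372; 1,867,372 required, 1,867,372 in favor — approved.
Class II: a majority of 1467438 is 733720; 733,720 required, 734,043 in favor — approved.
Class III: 2/3 of 1957914 = 1305276; 1,305,276 required, 1,305,276 in favor — approved.

Approved — every class gave the required vote.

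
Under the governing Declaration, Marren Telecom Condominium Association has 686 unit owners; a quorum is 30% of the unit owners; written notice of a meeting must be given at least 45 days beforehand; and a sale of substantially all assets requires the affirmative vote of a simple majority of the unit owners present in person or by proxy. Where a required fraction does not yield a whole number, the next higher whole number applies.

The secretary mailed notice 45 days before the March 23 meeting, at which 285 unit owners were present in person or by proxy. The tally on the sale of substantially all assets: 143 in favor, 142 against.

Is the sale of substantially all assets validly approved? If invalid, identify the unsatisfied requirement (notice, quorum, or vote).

Notice: 45 days given; 45 required. Satisfied.
Quorum: 30% of 686 = 205.80, rounded up to 206; 285 present. Satisfied.
Vote: requires a majority of those present (285); a majority of 285 is 143, so 143 needed; 143 in favor. Satisfied.

Valid — all requirements satisfied.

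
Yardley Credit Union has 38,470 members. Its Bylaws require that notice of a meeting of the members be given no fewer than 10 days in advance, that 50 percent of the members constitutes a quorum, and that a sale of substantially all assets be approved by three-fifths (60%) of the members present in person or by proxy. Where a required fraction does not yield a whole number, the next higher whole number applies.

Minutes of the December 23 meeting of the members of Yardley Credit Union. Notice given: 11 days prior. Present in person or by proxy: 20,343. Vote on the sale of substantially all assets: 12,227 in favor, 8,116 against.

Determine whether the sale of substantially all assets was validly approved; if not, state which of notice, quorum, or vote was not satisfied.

Valid — all requirements satisfied.

Notice: 11 days given; 10 required. Satisfied.
Quorum: 50% of 38,470 = 19,235; 20,343 present. Satisfied.
Vote: requires three-fifths of those present (20,343); 3/5 of 20343 = 12205.80, rounded up to 12206, so 12,206 needed; 12,227 in favor. Satisfied.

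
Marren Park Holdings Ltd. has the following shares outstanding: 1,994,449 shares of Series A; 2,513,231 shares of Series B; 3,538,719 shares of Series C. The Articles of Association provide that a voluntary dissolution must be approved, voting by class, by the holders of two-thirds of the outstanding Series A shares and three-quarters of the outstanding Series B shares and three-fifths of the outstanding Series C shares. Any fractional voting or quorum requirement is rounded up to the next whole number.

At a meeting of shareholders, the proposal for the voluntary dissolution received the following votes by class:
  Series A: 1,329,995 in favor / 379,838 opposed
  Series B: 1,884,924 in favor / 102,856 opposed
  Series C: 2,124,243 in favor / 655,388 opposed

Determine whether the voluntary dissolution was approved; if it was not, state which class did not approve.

Series A: 2/3 of 1994449 = 1329632.67, rounded up to 1329633; 1,329,633 required, 1,329,995 in favor — approved.
Series B: 3/4 of 2513231 = 1884923.25, rounded up to 1884924; 1,884,924 required, 1,884,924 in favor — approved.
Series C: 3/5 of 3538719 = 2123231.40, rounded up to 2123232; 2,123,232 required, 2,124,243 in favor — approved.

Approved — every class gave the required vote.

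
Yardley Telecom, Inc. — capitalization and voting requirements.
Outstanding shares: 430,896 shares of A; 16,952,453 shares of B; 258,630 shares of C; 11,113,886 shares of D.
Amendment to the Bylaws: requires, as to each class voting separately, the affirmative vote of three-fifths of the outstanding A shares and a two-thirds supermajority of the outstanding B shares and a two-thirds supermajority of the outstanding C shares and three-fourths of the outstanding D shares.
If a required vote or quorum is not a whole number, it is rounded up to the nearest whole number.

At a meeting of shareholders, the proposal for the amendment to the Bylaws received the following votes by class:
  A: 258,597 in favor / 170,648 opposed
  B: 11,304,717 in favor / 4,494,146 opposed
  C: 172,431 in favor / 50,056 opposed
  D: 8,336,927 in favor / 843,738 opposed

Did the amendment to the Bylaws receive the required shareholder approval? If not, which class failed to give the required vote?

Approved — every class gave the required vote.

A: 3/5 of 430896 = 258537.60, rounded up to 258538; 258,538 required, 258,597 in favor — approved.
B: 2/3 of 16952453 = 11301635.33, rounded up to 11301636; 11,301,636 required, 11,304,717 in favor — approved.
C: 2/3 of 258630 = 172420; 172,420 required, 172,431 in favor — approved.
D: 3/4 of 11113886 = 8335414.50, rounded up to 8335415; 8,335,415 required, 8,336,927 in favor — approved.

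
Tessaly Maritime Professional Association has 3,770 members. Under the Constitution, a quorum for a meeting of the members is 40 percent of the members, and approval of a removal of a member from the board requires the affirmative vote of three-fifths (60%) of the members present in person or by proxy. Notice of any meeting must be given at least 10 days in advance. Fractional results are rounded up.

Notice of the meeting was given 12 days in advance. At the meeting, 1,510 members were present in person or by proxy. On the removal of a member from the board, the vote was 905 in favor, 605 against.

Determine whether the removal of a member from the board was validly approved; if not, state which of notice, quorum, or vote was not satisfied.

Notice: 12 days given; 10 required. Satisfied.
Quorum: 40% of 3,770 = 1,508; 1,510 present. Satisfied.
Vote: requires three-fifths of those present (1,510); 3/5 of 1510 = 906, so 906 needed; 905 in favor. Not satisfied.

Invalid — vote requirement not satisfied.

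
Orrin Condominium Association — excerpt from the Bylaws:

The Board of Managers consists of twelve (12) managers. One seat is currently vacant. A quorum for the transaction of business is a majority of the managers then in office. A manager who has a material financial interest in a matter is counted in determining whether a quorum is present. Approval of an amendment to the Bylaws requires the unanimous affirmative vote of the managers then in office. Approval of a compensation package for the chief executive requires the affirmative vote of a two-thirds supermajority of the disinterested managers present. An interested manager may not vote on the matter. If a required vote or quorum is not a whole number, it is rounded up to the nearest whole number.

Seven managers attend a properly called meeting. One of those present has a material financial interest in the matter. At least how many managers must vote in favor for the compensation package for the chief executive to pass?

The compensation package for the chief executive requires two-thirds of the disinterested managers present (7 − 1 = 6).
2/3 of 6 = 4.

4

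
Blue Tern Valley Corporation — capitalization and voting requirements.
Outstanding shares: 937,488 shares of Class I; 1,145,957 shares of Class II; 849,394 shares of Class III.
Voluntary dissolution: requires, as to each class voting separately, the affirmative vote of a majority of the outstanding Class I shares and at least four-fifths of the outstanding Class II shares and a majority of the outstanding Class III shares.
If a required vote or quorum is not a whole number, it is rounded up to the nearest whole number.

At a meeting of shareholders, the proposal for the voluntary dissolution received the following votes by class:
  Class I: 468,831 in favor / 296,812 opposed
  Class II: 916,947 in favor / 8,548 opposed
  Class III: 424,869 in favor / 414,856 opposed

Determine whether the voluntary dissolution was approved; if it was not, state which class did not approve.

Class I: a majority of 937488 is 468745; 468,745 required, 468,831 in favor — approved.
Class II: 4/5 of 1145957 = 916765.60, rounded up to 916766; 916,766 required, 916,947 in favor — approved.
Class III: a majority of 849394 is 424698; 424,698 required, 424,869 in favor — approved.

Approved — every class gave the required vote.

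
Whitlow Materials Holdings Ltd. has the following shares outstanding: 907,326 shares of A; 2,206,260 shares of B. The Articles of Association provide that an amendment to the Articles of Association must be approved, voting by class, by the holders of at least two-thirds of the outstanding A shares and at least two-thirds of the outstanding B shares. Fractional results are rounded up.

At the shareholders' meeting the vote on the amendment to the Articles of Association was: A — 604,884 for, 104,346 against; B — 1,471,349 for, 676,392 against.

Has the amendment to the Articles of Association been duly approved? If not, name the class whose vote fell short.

Approved — every class gave the required vote.

A: 2/3 of 907326 = 604884; 604,884 required, 604,884 in favor — approved.
B: 2/3 of 2206260 = 1470840; 1,470,840 required, 1,471,349 in favor — approved.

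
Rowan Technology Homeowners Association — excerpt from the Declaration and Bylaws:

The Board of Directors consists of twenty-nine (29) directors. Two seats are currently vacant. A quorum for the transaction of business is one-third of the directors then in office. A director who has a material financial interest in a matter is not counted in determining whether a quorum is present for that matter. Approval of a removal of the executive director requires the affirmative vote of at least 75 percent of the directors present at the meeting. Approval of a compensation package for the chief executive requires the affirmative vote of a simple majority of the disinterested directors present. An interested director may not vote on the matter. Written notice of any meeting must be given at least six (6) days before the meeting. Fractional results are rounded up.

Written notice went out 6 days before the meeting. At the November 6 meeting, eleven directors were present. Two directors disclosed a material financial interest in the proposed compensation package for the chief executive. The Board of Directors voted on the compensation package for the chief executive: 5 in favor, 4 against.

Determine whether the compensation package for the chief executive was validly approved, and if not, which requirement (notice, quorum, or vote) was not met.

Valid — all requirements satisfied.

Notice: 6 days given; 6 required (6 ≥ 6). Satisfied.
Quorum: 11 present, but the 2 interested directors do not count, leaving 9. Quorum is 9. Satisfied.
Vote: the compensation package for the chief executive requires a majority of the disinterested directors present (11 − 2 = 9). A majority of 9 is 5, so 5 affirmative votes are needed; 5 voted in favor. Satisfied.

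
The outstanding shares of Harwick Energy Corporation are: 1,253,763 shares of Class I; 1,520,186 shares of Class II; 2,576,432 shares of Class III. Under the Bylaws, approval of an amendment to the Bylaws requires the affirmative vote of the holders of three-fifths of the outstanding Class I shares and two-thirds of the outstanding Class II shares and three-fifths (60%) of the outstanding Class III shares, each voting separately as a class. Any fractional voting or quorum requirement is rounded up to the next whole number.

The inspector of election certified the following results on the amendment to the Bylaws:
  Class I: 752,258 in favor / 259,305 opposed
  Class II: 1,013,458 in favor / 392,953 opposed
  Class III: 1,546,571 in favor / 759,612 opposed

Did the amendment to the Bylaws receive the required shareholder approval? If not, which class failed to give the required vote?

Class I: 3/5 of 1253763 = 752257.80, rounded up to 752258; 752,258 required, 752,258 in favor — approved.
Class II: 2/3 of 1520186 = 1013457.33, rounded up to 1013458; 1,013,458 required, 1,013,458 in favor — approved.
Class III: 3/5 of 2576432 = 1545859.20, rounded up to 1545860; 1,545,860 required, 1,546,571 in favor — approved.

Approved — every class gave the required vote.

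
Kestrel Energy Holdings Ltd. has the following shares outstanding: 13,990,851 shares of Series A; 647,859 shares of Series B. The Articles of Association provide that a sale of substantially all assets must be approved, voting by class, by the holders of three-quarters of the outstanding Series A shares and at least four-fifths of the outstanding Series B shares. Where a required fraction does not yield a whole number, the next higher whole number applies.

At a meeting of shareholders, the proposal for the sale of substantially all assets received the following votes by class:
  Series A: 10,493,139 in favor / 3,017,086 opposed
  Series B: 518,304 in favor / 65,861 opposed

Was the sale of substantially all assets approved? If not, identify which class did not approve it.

Approved — every class gave the required vote.

Series A: 3/4 of 13990851 = 10493138.25, rounded up to 10493139; 10,493,139 required, 10,493,139 in favor — approved.
Series B: 4/5 of 647859 = 518287.20, rounded up to 518288; 518,288 required, 518,304 in favor — approved.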